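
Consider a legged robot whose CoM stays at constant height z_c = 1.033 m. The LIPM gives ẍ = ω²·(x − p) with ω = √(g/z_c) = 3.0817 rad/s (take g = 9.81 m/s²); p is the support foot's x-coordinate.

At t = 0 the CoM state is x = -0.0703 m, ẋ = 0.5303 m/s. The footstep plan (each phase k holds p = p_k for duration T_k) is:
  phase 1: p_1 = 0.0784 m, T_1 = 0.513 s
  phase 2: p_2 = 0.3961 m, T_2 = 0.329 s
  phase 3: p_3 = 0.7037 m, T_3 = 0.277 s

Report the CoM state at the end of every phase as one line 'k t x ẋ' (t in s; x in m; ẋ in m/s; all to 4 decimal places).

phase 1: p=0.0784, T=0.513, ωT=1.580912, cosh=2.532587, sinh=2.326799; start (x,ẋ)=(-0.070300, 0.530300) → end (x,ẋ)=(0.102201, 0.276778)
phase 2: p=0.3961, T=0.329, ωT=1.013879, cosh=1.559541, sinh=1.196732; start (x,ẋ)=(0.102201, 0.276778) → end (x,ẋ)=(0.045235, -0.652245)
phase 3: p=0.7037, T=0.277, ωT=0.853631, cosh=1.387012, sinh=0.961146; start (x,ẋ)=(0.045235, -0.652245) → end (x,ẋ)=(-0.413026, -2.855021)

1 0.5130 0.1022 0.2768
2 0.8420 0.0452 -0.6522
3 1.1190 -0.4130 -2.8550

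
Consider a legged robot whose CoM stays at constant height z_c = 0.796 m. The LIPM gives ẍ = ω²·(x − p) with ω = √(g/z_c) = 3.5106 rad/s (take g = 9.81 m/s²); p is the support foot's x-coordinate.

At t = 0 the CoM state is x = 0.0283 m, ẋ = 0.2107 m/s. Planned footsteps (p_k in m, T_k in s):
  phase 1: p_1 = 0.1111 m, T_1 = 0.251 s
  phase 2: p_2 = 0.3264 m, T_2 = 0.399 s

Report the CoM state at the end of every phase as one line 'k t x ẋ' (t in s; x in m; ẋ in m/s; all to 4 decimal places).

phase 1: p=0.1111, T=0.251, ωT=0.881161, cosh=1.414001, sinh=0.999699; start (x,ẋ)=(0.028300, 0.210700) → end (x,ẋ)=(0.054021, 0.007340)
phase 2: p=0.3264, T=0.399, ωT=1.400729, cosh=2.152288, sinh=1.905871; start (x,ẋ)=(0.054021, 0.007340) → end (x,ẋ)=(-0.255854, -1.806623)

1 0.2510 0.0540 0.0073
2 0.6500 -0.2559 -1.8066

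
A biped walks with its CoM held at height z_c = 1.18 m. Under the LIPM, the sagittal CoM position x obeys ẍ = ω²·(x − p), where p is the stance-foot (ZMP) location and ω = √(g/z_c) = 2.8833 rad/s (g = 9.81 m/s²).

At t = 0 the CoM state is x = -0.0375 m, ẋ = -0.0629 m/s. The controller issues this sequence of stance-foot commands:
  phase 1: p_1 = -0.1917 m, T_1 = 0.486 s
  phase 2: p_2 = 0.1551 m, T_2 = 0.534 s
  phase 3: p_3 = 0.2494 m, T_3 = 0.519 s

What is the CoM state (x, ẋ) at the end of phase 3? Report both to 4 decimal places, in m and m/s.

phase 1: p=-0.1917, T=0.486, ωT=1.401284, cosh=2.153345, sinh=1.907064; start (x,ẋ)=(-0.037500, -0.062900) → end (x,ẋ)=(0.098743, 0.712445)
phase 2: p=0.1551, T=0.534, ωT=1.539682, cosh=2.438779, sinh=2.224329; start (x,ẋ)=(0.098743, 0.712445) → end (x,ẋ)=(0.567274, 1.376052)
phase 3: p=0.2494, T=0.519, ωT=1.496433, cosh=2.344829, sinh=2.120901; start (x,ẋ)=(0.567274, 1.376052) → end (x,ẋ)=(2.006959, 5.170470)

x = 2.0070, ẋ = 5.1705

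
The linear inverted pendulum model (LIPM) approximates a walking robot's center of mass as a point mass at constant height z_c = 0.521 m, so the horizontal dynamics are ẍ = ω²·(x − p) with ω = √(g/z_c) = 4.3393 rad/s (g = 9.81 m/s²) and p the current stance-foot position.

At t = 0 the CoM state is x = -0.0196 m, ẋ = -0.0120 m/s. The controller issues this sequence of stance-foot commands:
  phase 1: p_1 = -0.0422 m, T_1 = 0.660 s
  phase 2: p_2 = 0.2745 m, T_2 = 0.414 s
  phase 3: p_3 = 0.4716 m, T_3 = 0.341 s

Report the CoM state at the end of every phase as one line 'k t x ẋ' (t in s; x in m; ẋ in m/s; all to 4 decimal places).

1 0.6600 0.1324 0.7513
2 1.0740 0.3418 0.5190
3 1.4150 0.4209 0.0263

phase 1: p=-0.0422, T=0.660, ωT=2.863938, cosh=8.793735, sinh=8.736691; start (x,ẋ)=(-0.019600, -0.012000) → end (x,ẋ)=(0.132378, 0.751267)
phase 2: p=0.2745, T=0.414, ωT=1.796470, cosh=3.097107, sinh=2.931224; start (x,ẋ)=(0.132378, 0.751267) → end (x,ẋ)=(0.341817, 0.519035)
phase 3: p=0.4716, T=0.341, ωT=1.479701, cosh=2.309670, sinh=2.081964; start (x,ẋ)=(0.341817, 0.519035) → end (x,ẋ)=(0.420874, 0.026309)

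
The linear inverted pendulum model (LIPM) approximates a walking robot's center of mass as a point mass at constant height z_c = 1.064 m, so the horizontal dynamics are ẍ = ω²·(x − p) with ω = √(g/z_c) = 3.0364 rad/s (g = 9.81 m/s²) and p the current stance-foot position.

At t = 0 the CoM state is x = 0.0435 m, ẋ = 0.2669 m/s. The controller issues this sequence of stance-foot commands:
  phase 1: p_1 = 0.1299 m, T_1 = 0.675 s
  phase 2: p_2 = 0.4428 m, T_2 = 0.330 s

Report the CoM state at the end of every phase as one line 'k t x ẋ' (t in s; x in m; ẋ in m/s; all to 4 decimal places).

phase 1: p=0.1299, T=0.675, ωT=2.049570, cosh=3.946676, sinh=3.817886; start (x,ẋ)=(0.043500, 0.266900) → end (x,ẋ)=(0.124500, 0.051765)
phase 2: p=0.4428, T=0.330, ωT=1.002012, cosh=1.545448, sinh=1.178308; start (x,ẋ)=(0.124500, 0.051765) → end (x,ẋ)=(-0.029028, -1.058819)

1 0.6750 0.1245 0.0518
2 1.0050 -0.0290 -1.0588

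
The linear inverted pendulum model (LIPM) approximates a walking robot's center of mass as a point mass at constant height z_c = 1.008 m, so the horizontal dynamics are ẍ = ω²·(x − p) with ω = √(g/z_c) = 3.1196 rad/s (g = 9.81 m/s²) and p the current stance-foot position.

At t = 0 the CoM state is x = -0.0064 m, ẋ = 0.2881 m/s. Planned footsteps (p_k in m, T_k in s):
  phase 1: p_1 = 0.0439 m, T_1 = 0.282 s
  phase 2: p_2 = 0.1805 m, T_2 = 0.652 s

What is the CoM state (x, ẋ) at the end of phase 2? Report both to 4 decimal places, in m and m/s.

x = 0.0330, ẋ = -0.3803

phase 1: p=0.0439, T=0.282, ωT=0.879727, cosh=1.412569, sinh=0.997673; start (x,ẋ)=(-0.006400, 0.288100) → end (x,ẋ)=(0.064984, 0.250410)
phase 2: p=0.1805, T=0.652, ωT=2.033979, cosh=3.887629, sinh=3.756815; start (x,ẋ)=(0.064984, 0.250410) → end (x,ẋ)=(0.032978, -0.380312)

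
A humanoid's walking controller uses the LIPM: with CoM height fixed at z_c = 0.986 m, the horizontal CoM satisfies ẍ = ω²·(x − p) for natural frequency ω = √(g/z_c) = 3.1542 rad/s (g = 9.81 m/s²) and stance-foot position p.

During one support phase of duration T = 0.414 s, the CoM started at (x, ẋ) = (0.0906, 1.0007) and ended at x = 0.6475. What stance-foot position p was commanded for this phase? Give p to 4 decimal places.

ωT = 3.1542·0.414 = 1.305839; cosh(ωT) = 1.980864, sinh(ωT) = 1.709919
x(T) = p + (x₀−p)·cosh(ωT) + (ẋ₀/ω)·sinh(ωT) ⇒ p·(1 − cosh) = x(T) − x₀·cosh − (ẋ₀/ω)·sinh
numerator   = 0.6475 − (0.0906)·1.980864 − (1.0007/3.1542)·1.709919 = -0.074454
denominator = 1 − 1.980864 = -0.980864
p = -0.074454 / -0.980864 = 0.0759

p = 0.0759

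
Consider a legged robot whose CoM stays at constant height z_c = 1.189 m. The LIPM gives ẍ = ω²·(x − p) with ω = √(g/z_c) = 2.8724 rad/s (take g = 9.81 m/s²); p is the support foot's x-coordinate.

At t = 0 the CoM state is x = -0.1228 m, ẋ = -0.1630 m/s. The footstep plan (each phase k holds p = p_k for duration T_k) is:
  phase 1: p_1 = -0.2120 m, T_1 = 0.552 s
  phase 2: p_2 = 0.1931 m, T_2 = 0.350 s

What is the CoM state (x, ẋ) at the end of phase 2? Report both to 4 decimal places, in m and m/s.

x = -0.2126, ẋ = -0.7709

phase 1: p=-0.2120, T=0.552, ωT=1.585565, cosh=2.543440, sinh=2.338608; start (x,ẋ)=(-0.122800, -0.163000) → end (x,ẋ)=(-0.117834, 0.184613)
phase 2: p=0.1931, T=0.350, ωT=1.005340, cosh=1.549378, sinh=1.183458; start (x,ẋ)=(-0.117834, 0.184613) → end (x,ẋ)=(-0.212592, -0.770943)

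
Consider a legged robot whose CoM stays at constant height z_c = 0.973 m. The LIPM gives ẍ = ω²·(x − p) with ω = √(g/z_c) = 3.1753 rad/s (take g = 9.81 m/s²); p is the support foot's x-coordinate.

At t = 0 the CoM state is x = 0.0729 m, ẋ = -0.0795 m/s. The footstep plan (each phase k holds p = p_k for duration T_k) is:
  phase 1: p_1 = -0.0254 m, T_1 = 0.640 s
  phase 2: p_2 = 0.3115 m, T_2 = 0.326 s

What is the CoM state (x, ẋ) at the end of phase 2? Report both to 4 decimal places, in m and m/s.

phase 1: p=-0.0254, T=0.640, ωT=2.032192, cosh=3.880921, sinh=3.749873; start (x,ẋ)=(0.072900, -0.079500) → end (x,ẋ)=(0.262209, 0.861922)
phase 2: p=0.3115, T=0.326, ωT=1.035148, cosh=1.585348, sinh=1.230174; start (x,ẋ)=(0.262209, 0.861922) → end (x,ẋ)=(0.567282, 1.173907)

x = 0.5673, ẋ = 1.1739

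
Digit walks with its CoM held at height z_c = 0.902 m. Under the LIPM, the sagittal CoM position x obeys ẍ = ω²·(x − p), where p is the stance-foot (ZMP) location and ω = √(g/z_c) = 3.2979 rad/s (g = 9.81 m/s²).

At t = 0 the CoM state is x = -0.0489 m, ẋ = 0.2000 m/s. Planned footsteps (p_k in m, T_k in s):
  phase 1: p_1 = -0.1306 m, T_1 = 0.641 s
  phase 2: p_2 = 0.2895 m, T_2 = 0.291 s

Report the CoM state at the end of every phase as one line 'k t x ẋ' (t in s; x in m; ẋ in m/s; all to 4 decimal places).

phase 1: p=-0.1306, T=0.641, ωT=2.113954, cosh=4.200839, sinh=4.080080; start (x,ẋ)=(-0.048900, 0.200000) → end (x,ẋ)=(0.460044, 1.939498)
phase 2: p=0.2895, T=0.291, ωT=0.959689, cosh=1.496948, sinh=1.113936; start (x,ẋ)=(0.460044, 1.939498) → end (x,ẋ)=(1.199902, 3.529845)

1 0.6410 0.4600 1.9395
2 0.9320 1.1999 3.5298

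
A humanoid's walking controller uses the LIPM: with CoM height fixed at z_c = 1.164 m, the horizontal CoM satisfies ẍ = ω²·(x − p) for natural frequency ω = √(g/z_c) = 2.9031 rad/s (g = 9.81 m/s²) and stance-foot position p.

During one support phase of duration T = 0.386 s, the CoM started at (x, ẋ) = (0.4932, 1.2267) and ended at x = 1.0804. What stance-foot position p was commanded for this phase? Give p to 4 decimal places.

p = 0.4815

ωT = 2.9031·0.386 = 1.120597; cosh(ωT) = 1.696384, sinh(ωT) = 1.370299
x(T) = p + (x₀−p)·cosh(ωT) + (ẋ₀/ω)·sinh(ωT) ⇒ p·(1 − cosh) = x(T) − x₀·cosh − (ẋ₀/ω)·sinh
numerator   = 1.0804 − (0.4932)·1.696384 − (1.2267/2.9031)·1.370299 = -0.335274
denominator = 1 − 1.696384 = -0.696384
p = -0.335274 / -0.696384 = 0.4815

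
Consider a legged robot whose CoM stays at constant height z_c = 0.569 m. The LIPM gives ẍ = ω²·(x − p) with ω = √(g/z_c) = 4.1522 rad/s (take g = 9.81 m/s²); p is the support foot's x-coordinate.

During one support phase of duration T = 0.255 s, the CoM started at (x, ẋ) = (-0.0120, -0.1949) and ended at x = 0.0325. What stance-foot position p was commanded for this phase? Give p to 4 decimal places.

p = -0.1812

ωT = 4.1522·0.255 = 1.058811; cosh(ωT) = 1.614905, sinh(ωT) = 1.268037
x(T) = p + (x₀−p)·cosh(ωT) + (ẋ₀/ω)·sinh(ωT) ⇒ p·(1 − cosh) = x(T) − x₀·cosh − (ẋ₀/ω)·sinh
numerator   = 0.0325 − (-0.0120)·1.614905 − (-0.1949/4.1522)·1.268037 = 0.111399
denominator = 1 − 1.614905 = -0.614905
p = 0.111399 / -0.614905 = -0.1812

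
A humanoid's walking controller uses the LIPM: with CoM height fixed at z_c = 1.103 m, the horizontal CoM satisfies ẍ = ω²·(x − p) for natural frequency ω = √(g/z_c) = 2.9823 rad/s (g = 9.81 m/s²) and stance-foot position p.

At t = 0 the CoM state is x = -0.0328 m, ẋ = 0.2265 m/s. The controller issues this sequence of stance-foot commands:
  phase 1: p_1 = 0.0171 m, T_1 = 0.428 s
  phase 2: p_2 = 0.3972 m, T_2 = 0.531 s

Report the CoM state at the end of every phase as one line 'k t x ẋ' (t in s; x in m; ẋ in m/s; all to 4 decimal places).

1 0.4280 0.0462 0.1916
2 0.9590 -0.3440 -1.9563

phase 1: p=0.0171, T=0.428, ωT=1.276424, cosh=1.931418, sinh=1.652385; start (x,ẋ)=(-0.032800, 0.226500) → end (x,ẋ)=(0.046218, 0.191564)
phase 2: p=0.3972, T=0.531, ωT=1.583601, cosh=2.538853, sinh=2.333618; start (x,ẋ)=(0.046218, 0.191564) → end (x,ẋ)=(-0.343996, -1.956327)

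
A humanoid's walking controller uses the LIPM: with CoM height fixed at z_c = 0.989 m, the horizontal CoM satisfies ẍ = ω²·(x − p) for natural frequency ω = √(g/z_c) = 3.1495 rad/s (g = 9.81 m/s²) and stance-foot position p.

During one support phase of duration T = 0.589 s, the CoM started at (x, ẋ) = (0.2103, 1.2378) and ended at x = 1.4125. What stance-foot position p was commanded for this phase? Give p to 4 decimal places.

ωT = 3.1495·0.589 = 1.855055; cosh(ωT) = 3.274249, sinh(ωT) = 3.117804
x(T) = p + (x₀−p)·cosh(ωT) + (ẋ₀/ω)·sinh(ωT) ⇒ p·(1 − cosh) = x(T) − x₀·cosh − (ẋ₀/ω)·sinh
numerator   = 1.4125 − (0.2103)·3.274249 − (1.2378/3.1495)·3.117804 = -0.501418
denominator = 1 − 3.274249 = -2.274249
p = -0.501418 / -2.274249 = 0.2205

p = 0.2205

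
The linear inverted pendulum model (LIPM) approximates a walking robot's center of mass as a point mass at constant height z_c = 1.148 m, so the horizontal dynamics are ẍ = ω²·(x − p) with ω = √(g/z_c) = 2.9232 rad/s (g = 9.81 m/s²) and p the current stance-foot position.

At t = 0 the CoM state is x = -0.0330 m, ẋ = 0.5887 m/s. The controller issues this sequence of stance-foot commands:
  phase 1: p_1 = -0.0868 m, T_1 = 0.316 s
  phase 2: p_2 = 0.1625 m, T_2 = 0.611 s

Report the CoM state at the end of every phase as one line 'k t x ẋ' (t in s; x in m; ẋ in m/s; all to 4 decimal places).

1 0.3160 0.2053 1.0251
2 0.9270 1.3103 3.5062

phase 1: p=-0.0868, T=0.316, ωT=0.923731, cosh=1.457853, sinh=1.060818; start (x,ẋ)=(-0.033000, 0.588700) → end (x,ẋ)=(0.205269, 1.025071)
phase 2: p=0.1625, T=0.611, ωT=1.786075, cosh=3.066804, sinh=2.899187; start (x,ẋ)=(0.205269, 1.025071) → end (x,ẋ)=(1.310316, 3.506158)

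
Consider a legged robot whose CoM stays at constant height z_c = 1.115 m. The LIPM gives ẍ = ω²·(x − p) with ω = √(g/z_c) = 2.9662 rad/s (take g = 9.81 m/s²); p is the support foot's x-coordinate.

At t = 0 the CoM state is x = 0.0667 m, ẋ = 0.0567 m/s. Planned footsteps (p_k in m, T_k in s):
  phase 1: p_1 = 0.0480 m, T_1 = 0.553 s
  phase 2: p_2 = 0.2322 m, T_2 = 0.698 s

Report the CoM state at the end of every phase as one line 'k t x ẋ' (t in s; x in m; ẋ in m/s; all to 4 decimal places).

1 0.5530 0.1455 0.2893
2 1.2510 0.2634 0.1615

phase 1: p=0.0480, T=0.553, ωT=1.640309, cosh=2.675340, sinh=2.481420; start (x,ẋ)=(0.066700, 0.056700) → end (x,ẋ)=(0.145462, 0.289331)
phase 2: p=0.2322, T=0.698, ωT=2.070408, cosh=4.027094, sinh=3.900960; start (x,ẋ)=(0.145462, 0.289331) → end (x,ẋ)=(0.263408, 0.161517)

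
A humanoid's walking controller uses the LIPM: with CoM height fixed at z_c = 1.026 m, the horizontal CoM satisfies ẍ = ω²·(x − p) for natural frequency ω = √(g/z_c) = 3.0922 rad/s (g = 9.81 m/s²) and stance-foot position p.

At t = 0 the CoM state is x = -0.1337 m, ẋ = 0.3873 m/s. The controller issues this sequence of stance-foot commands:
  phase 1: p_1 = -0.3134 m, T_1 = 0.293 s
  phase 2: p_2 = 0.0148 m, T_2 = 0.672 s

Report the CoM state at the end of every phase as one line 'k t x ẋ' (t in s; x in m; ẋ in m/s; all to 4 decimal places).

phase 1: p=-0.3134, T=0.293, ωT=0.906015, cosh=1.439286, sinh=1.035155; start (x,ẋ)=(-0.133700, 0.387300) → end (x,ẋ)=(0.074894, 1.132638)
phase 2: p=0.0148, T=0.672, ωT=2.077958, cosh=4.056665, sinh=3.931479; start (x,ẋ)=(0.074894, 1.132638) → end (x,ẋ)=(1.698636, 5.325287)

1 0.2930 0.0749 1.1326
2 0.9650 1.6986 5.3253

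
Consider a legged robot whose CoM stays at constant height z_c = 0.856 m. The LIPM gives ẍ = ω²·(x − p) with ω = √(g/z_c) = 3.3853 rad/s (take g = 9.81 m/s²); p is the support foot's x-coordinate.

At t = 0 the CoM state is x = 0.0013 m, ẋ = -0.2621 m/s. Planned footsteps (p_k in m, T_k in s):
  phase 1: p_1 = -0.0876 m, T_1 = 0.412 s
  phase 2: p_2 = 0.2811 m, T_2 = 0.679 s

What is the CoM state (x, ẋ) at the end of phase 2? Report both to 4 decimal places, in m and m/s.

phase 1: p=-0.0876, T=0.412, ωT=1.394744, cosh=2.140918, sinh=1.893022; start (x,ẋ)=(0.001300, -0.262100) → end (x,ẋ)=(-0.043836, 0.008576)
phase 2: p=0.2811, T=0.679, ωT=2.298619, cosh=5.030406, sinh=4.930009; start (x,ẋ)=(-0.043836, 0.008576) → end (x,ẋ)=(-1.340969, -5.379892)

x = -1.3410, ẋ = -5.3799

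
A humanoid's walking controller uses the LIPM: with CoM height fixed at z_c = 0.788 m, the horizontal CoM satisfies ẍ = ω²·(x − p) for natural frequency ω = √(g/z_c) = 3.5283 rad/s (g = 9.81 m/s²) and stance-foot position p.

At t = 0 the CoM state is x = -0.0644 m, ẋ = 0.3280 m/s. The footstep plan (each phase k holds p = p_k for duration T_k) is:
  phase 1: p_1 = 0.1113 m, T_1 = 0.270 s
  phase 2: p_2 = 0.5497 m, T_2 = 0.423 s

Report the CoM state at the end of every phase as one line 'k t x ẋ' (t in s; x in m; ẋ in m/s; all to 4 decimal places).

1 0.2700 -0.0478 -0.1956
2 0.6930 -0.9633 -4.9084

phase 1: p=0.1113, T=0.270, ωT=0.952641, cosh=1.489134, sinh=1.103413; start (x,ẋ)=(-0.064400, 0.328000) → end (x,ẋ)=(-0.047765, -0.195594)
phase 2: p=0.5497, T=0.423, ωT=1.492471, cosh=2.336445, sinh=2.111628; start (x,ẋ)=(-0.047765, -0.195594) → end (x,ẋ)=(-0.963303, -4.908381)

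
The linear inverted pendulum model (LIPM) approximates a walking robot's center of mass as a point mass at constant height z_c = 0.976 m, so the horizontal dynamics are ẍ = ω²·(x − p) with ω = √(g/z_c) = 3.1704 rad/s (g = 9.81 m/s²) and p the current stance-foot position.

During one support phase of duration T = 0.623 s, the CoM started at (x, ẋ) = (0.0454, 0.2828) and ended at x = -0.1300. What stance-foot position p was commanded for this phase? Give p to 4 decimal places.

p = 0.2290

ωT = 3.1704·0.623 = 1.975159; cosh(ωT) = 3.673253, sinh(ωT) = 3.534514
x(T) = p + (x₀−p)·cosh(ωT) + (ẋ₀/ω)·sinh(ωT) ⇒ p·(1 − cosh) = x(T) − x₀·cosh − (ẋ₀/ω)·sinh
numerator   = -0.1300 − (0.0454)·3.673253 − (0.2828/3.1704)·3.534514 = -0.612045
denominator = 1 − 3.673253 = -2.673253
p = -0.612045 / -2.673253 = 0.2290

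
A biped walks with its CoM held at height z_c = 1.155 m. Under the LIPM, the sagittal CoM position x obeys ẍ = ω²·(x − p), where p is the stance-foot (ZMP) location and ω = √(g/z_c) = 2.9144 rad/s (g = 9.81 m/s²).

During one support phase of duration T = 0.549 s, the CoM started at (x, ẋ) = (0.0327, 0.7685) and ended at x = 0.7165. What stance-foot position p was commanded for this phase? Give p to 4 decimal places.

p = -0.0037

ωT = 2.9144·0.549 = 1.600006; cosh(ωT) = 2.577478, sinh(ωT) = 2.375582
x(T) = p + (x₀−p)·cosh(ωT) + (ẋ₀/ω)·sinh(ωT) ⇒ p·(1 − cosh) = x(T) − x₀·cosh − (ẋ₀/ω)·sinh
numerator   = 0.7165 − (0.0327)·2.577478 − (0.7685/2.9144)·2.375582 = 0.005798
denominator = 1 − 2.577478 = -1.577478
p = 0.005798 / -1.577478 = -0.0037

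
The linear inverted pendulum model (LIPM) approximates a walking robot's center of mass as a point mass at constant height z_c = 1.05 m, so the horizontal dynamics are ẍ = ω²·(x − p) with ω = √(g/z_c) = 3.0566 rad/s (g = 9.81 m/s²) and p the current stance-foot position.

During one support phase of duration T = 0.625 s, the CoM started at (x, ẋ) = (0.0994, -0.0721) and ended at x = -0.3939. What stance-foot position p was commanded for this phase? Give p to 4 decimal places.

p = 0.2688

ωT = 3.0566·0.625 = 1.910375; cosh(ωT) = 3.451823, sinh(ωT) = 3.303798
x(T) = p + (x₀−p)·cosh(ωT) + (ẋ₀/ω)·sinh(ωT) ⇒ p·(1 − cosh) = x(T) − x₀·cosh − (ẋ₀/ω)·sinh
numerator   = -0.3939 − (0.0994)·3.451823 − (-0.0721/3.0566)·3.303798 = -0.659080
denominator = 1 − 3.451823 = -2.451823
p = -0.659080 / -2.451823 = 0.2688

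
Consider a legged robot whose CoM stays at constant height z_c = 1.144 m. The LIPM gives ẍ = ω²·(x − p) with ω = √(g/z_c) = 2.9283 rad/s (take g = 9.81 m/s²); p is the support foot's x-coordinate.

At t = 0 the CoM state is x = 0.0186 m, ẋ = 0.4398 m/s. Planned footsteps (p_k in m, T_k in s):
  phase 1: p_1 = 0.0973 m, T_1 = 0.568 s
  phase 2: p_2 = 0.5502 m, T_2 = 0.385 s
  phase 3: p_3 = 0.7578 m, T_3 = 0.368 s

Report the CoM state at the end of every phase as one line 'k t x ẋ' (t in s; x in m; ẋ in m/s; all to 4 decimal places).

1 0.5680 0.2642 0.6158
2 0.9530 0.3530 -0.1068
3 1.3210 0.0470 -1.7144

phase 1: p=0.0973, T=0.568, ωT=1.663274, cosh=2.733039, sinh=2.543521; start (x,ẋ)=(0.018600, 0.439800) → end (x,ẋ)=(0.264220, 0.615818)
phase 2: p=0.5502, T=0.385, ωT=1.127395, cosh=1.705740, sinh=1.381864; start (x,ẋ)=(0.264220, 0.615818) → end (x,ẋ)=(0.352997, -0.106797)
phase 3: p=0.7578, T=0.368, ωT=1.077614, cosh=1.639035, sinh=1.298628; start (x,ẋ)=(0.352997, -0.106797) → end (x,ẋ)=(0.046952, -1.714418)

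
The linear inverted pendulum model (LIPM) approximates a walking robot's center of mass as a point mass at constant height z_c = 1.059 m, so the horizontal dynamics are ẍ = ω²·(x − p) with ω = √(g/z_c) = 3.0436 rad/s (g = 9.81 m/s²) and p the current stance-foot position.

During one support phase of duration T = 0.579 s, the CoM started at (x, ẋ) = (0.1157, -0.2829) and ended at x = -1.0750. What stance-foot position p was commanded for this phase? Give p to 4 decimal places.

p = 0.5800

ωT = 3.0436·0.579 = 1.762244; cosh(ωT) = 2.998578, sinh(ωT) = 2.826919
x(T) = p + (x₀−p)·cosh(ωT) + (ẋ₀/ω)·sinh(ωT) ⇒ p·(1 − cosh) = x(T) − x₀·cosh − (ẋ₀/ω)·sinh
numerator   = -1.0750 − (0.1157)·2.998578 − (-0.2829/3.0436)·2.826919 = -1.159176
denominator = 1 − 2.998578 = -1.998578
p = -1.159176 / -1.998578 = 0.5800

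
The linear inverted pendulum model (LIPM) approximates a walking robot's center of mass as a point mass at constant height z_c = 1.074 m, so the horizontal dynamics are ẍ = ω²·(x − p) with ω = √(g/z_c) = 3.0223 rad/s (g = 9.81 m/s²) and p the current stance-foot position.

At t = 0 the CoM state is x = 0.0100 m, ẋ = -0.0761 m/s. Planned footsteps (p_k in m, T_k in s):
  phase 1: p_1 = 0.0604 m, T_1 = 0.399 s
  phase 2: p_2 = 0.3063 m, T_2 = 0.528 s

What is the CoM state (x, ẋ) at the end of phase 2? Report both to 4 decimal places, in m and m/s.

x = -0.9483, ẋ = -3.6364

phase 1: p=0.0604, T=0.399, ωT=1.205898, cosh=1.819589, sinh=1.520166; start (x,ẋ)=(0.010000, -0.076100) → end (x,ẋ)=(-0.069584, -0.370028)
phase 2: p=0.3063, T=0.528, ωT=1.595774, cosh=2.567449, sinh=2.364698; start (x,ẋ)=(-0.069584, -0.370028) → end (x,ẋ)=(-0.948280, -3.636409)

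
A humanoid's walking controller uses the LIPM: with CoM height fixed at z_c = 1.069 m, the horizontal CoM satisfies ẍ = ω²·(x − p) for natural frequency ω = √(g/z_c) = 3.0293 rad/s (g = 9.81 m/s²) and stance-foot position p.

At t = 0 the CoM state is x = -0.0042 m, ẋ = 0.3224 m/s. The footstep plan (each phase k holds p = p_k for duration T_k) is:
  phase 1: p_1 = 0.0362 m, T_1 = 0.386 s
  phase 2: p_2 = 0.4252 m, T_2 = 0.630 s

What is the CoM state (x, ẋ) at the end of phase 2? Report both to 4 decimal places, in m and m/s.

phase 1: p=0.0362, T=0.386, ωT=1.169310, cosh=1.765175, sinh=1.454594; start (x,ẋ)=(-0.004200, 0.322400) → end (x,ẋ)=(0.119695, 0.391074)
phase 2: p=0.4252, T=0.630, ωT=1.908459, cosh=3.445500, sinh=3.297191; start (x,ẋ)=(0.119695, 0.391074) → end (x,ẋ)=(-0.201758, -1.703991)

x = -0.2018, ẋ = -1.7040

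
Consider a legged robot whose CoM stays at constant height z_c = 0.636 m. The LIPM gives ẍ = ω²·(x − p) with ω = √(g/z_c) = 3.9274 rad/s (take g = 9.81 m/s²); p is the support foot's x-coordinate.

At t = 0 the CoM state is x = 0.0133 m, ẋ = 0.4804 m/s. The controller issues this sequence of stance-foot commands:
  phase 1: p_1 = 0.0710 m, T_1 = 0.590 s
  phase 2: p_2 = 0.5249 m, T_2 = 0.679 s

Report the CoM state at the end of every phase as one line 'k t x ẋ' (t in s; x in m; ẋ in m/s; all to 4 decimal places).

1 0.5900 0.3900 1.3224
2 1.2690 1.9607 5.7675

phase 1: p=0.0710, T=0.590, ωT=2.317166, cosh=5.122715, sinh=5.024162; start (x,ẋ)=(0.013300, 0.480400) → end (x,ẋ)=(0.389975, 1.322422)
phase 2: p=0.5249, T=0.679, ωT=2.666705, cosh=7.230971, sinh=7.161491; start (x,ẋ)=(0.389975, 1.322422) → end (x,ẋ)=(1.960659, 5.767502)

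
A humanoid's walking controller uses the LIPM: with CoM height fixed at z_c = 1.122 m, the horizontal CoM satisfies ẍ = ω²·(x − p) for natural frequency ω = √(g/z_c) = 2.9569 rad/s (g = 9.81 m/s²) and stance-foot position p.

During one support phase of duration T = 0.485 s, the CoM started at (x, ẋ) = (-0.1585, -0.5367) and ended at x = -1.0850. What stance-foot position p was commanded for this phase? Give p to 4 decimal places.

ωT = 2.9569·0.485 = 1.434097; cosh(ωT) = 2.217091, sinh(ωT) = 1.978761
x(T) = p + (x₀−p)·cosh(ωT) + (ẋ₀/ω)·sinh(ωT) ⇒ p·(1 − cosh) = x(T) − x₀·cosh − (ẋ₀/ω)·sinh
numerator   = -1.0850 − (-0.1585)·2.217091 − (-0.5367/2.9569)·1.978761 = -0.374431
denominator = 1 − 2.217091 = -1.217091
p = -0.374431 / -1.217091 = 0.3076

p = 0.3076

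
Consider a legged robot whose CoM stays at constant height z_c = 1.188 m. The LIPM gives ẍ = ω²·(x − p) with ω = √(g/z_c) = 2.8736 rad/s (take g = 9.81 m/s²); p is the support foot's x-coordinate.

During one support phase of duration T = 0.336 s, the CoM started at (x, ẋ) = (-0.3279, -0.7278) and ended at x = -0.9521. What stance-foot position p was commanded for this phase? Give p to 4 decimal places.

ωT = 2.8736·0.336 = 0.965530; cosh(ωT) = 1.503480, sinh(ωT) = 1.122698
x(T) = p + (x₀−p)·cosh(ωT) + (ẋ₀/ω)·sinh(ωT) ⇒ p·(1 − cosh) = x(T) − x₀·cosh − (ẋ₀/ω)·sinh
numerator   = -0.9521 − (-0.3279)·1.503480 − (-0.7278/2.8736)·1.122698 = -0.174762
denominator = 1 − 1.503480 = -0.503480
p = -0.174762 / -0.503480 = 0.3471

p = 0.3471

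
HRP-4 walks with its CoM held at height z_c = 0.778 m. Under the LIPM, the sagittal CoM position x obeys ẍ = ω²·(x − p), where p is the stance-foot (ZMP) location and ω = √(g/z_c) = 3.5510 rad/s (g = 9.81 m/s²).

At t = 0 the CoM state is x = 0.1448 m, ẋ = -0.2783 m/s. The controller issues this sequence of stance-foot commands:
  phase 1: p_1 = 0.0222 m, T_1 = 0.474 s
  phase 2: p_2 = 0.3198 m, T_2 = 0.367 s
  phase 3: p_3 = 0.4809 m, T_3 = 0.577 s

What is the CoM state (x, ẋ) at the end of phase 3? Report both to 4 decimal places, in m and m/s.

x = -1.0094, ẋ = -5.1860

phase 1: p=0.0222, T=0.474, ωT=1.683174, cosh=2.784198, sinh=2.598415; start (x,ẋ)=(0.144800, -0.278300) → end (x,ẋ)=(0.159899, 0.356384)
phase 2: p=0.3198, T=0.367, ωT=1.303217, cosh=1.976388, sinh=1.704732; start (x,ẋ)=(0.159899, 0.356384) → end (x,ẋ)=(0.174863, -0.263607)
phase 3: p=0.4809, T=0.577, ωT=2.048927, cosh=3.944222, sinh=3.815349; start (x,ẋ)=(0.174863, -0.263607) → end (x,ẋ)=(-1.009408, -5.186005)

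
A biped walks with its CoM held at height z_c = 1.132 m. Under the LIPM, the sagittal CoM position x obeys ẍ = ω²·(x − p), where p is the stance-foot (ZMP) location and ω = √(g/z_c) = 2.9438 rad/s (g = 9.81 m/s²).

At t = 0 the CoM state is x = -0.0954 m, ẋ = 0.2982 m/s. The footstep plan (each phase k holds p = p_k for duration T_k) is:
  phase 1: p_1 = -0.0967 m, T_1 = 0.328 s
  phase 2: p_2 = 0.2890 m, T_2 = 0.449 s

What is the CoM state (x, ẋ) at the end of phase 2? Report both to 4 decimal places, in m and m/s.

phase 1: p=-0.0967, T=0.328, ωT=0.965566, cosh=1.503521, sinh=1.122754; start (x,ẋ)=(-0.095400, 0.298200) → end (x,ẋ)=(0.018987, 0.452647)
phase 2: p=0.2890, T=0.449, ωT=1.321766, cosh=2.008351, sinh=1.741687; start (x,ẋ)=(0.018987, 0.452647) → end (x,ẋ)=(0.014525, -0.475332)

x = 0.0145, ẋ = -0.4753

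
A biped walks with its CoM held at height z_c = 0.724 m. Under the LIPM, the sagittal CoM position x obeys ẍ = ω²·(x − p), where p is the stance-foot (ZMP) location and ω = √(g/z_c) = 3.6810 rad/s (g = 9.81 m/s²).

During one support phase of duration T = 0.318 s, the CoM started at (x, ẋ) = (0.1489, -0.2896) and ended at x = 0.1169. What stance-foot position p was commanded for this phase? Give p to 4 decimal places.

p = 0.0412

ωT = 3.6810·0.318 = 1.170558; cosh(ωT) = 1.766992, sinh(ωT) = 1.456799
x(T) = p + (x₀−p)·cosh(ωT) + (ẋ₀/ω)·sinh(ωT) ⇒ p·(1 − cosh) = x(T) − x₀·cosh − (ẋ₀/ω)·sinh
numerator   = 0.1169 − (0.1489)·1.766992 − (-0.2896/3.6810)·1.456799 = -0.031593
denominator = 1 − 1.766992 = -0.766992
p = -0.031593 / -0.766992 = 0.0412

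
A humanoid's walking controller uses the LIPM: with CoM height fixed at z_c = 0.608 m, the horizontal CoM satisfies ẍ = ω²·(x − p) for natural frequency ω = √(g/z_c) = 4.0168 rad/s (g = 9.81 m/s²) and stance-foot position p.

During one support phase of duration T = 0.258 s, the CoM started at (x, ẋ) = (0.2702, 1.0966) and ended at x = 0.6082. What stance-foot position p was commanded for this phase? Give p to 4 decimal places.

p = 0.2674

ωT = 4.0168·0.258 = 1.036334; cosh(ωT) = 1.586809, sinh(ωT) = 1.232056
x(T) = p + (x₀−p)·cosh(ωT) + (ẋ₀/ω)·sinh(ωT) ⇒ p·(1 − cosh) = x(T) − x₀·cosh − (ẋ₀/ω)·sinh
numerator   = 0.6082 − (0.2702)·1.586809 − (1.0966/4.0168)·1.232056 = -0.156911
denominator = 1 − 1.586809 = -0.586809
p = -0.156911 / -0.586809 = 0.2674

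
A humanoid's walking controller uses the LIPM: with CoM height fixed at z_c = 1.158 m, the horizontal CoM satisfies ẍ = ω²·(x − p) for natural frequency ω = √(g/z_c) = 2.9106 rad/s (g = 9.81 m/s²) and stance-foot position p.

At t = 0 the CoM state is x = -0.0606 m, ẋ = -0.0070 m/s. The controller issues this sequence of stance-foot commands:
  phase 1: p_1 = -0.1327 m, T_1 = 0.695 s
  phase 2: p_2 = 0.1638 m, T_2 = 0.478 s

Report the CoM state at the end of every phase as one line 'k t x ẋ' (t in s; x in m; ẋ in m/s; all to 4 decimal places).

1 0.6950 0.1357 0.7524
2 1.1730 0.5912 1.4516

phase 1: p=-0.1327, T=0.695, ωT=2.022867, cosh=3.846122, sinh=3.713846; start (x,ẋ)=(-0.060600, -0.007000) → end (x,ẋ)=(0.135674, 0.752444)
phase 2: p=0.1638, T=0.478, ωT=1.391267, cosh=2.134350, sinh=1.885590; start (x,ẋ)=(0.135674, 0.752444) → end (x,ẋ)=(0.591228, 1.451614)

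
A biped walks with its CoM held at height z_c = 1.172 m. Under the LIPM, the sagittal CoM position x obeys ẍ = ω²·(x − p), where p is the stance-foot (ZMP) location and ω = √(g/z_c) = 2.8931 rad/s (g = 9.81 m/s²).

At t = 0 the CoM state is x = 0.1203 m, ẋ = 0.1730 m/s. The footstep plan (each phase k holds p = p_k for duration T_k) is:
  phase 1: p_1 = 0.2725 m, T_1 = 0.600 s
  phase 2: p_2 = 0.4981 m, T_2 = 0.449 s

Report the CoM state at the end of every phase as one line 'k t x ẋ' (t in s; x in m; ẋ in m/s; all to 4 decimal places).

phase 1: p=0.2725, T=0.600, ωT=1.735860, cosh=2.925027, sinh=2.748778; start (x,ẋ)=(0.120300, 0.173000) → end (x,ẋ)=(-0.008319, -0.704339)
phase 2: p=0.4981, T=0.449, ωT=1.299002, cosh=1.969220, sinh=1.696416; start (x,ẋ)=(-0.008319, -0.704339) → end (x,ẋ)=(-0.912152, -3.872455)

1 0.6000 -0.0083 -0.7043
2 1.0490 -0.9122 -3.8725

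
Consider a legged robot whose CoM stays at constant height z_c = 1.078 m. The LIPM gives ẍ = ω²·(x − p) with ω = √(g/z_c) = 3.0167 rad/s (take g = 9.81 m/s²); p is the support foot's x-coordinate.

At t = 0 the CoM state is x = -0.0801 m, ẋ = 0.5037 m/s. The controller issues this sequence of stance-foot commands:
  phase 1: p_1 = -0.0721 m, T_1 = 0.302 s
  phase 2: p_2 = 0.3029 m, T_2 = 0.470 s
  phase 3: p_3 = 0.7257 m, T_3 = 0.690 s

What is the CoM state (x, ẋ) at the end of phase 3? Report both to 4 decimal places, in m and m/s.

phase 1: p=-0.0721, T=0.302, ωT=0.911043, cosh=1.444510, sinh=1.042406; start (x,ẋ)=(-0.080100, 0.503700) → end (x,ẋ)=(0.090395, 0.702443)
phase 2: p=0.3029, T=0.470, ωT=1.417849, cosh=2.185233, sinh=1.942998; start (x,ẋ)=(0.090395, 0.702443) → end (x,ẋ)=(0.290957, 0.289415)
phase 3: p=0.7257, T=0.690, ωT=2.081523, cosh=4.070705, sinh=3.945964; start (x,ẋ)=(0.290957, 0.289415) → end (x,ẋ)=(-0.665444, -3.996968)

x = -0.6654, ẋ = -3.9970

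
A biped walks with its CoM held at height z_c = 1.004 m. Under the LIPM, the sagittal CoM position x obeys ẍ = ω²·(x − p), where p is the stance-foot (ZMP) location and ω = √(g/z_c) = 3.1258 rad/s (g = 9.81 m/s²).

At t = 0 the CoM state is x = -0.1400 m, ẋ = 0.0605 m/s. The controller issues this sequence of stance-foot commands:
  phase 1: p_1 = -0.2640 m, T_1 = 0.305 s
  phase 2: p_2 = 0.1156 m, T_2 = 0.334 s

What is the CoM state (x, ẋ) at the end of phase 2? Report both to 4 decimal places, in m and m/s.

x = 0.0450, ẋ = 0.1526

phase 1: p=-0.2640, T=0.305, ωT=0.953369, cosh=1.489938, sinh=1.104498; start (x,ẋ)=(-0.140000, 0.060500) → end (x,ẋ)=(-0.057870, 0.518244)
phase 2: p=0.1156, T=0.334, ωT=1.044017, cosh=1.596322, sinh=1.244284; start (x,ẋ)=(-0.057870, 0.518244) → end (x,ẋ)=(0.044983, 0.152592)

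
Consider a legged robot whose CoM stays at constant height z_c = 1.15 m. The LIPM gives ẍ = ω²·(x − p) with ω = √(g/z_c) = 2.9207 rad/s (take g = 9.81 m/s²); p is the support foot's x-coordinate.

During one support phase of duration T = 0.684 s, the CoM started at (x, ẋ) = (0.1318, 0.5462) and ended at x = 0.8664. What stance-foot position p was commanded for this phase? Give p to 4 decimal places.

p = 0.1108

ωT = 2.9207·0.684 = 1.997759; cosh(ωT) = 3.754077, sinh(ωT) = 3.618438
x(T) = p + (x₀−p)·cosh(ωT) + (ẋ₀/ω)·sinh(ωT) ⇒ p·(1 − cosh) = x(T) − x₀·cosh − (ẋ₀/ω)·sinh
numerator   = 0.8664 − (0.1318)·3.754077 − (0.5462/2.9207)·3.618438 = -0.305071
denominator = 1 − 3.754077 = -2.754077
p = -0.305071 / -2.754077 = 0.1108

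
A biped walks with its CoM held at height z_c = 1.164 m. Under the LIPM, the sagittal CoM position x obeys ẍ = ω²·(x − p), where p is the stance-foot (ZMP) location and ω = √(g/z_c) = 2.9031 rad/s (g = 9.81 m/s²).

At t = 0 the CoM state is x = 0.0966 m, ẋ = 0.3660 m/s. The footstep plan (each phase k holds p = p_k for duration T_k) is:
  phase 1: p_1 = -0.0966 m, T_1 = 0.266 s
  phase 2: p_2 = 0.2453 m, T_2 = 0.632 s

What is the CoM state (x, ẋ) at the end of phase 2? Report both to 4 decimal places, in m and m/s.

phase 1: p=-0.0966, T=0.266, ωT=0.772225, cosh=1.313280, sinh=0.851296; start (x,ẋ)=(0.096600, 0.366000) → end (x,ẋ)=(0.264450, 0.958135)
phase 2: p=0.2453, T=0.632, ωT=1.834759, cosh=3.211639, sinh=3.051987; start (x,ẋ)=(0.264450, 0.958135) → end (x,ẋ)=(1.314077, 3.246859)

x = 1.3141, ẋ = 3.2469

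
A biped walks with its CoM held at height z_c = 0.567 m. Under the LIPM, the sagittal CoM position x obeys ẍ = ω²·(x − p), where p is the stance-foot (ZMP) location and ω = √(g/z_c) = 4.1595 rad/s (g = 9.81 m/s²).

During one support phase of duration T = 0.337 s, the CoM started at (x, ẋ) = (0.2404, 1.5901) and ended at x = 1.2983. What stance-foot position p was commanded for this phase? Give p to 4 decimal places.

p = -0.0442

ωT = 4.1595·0.337 = 1.401752; cosh(ωT) = 2.154237, sinh(ωT) = 1.908072
x(T) = p + (x₀−p)·cosh(ωT) + (ẋ₀/ω)·sinh(ωT) ⇒ p·(1 − cosh) = x(T) − x₀·cosh − (ẋ₀/ω)·sinh
numerator   = 1.2983 − (0.2404)·2.154237 − (1.5901/4.1595)·1.908072 = 0.051001
denominator = 1 − 2.154237 = -1.154237
p = 0.051001 / -1.154237 = -0.0442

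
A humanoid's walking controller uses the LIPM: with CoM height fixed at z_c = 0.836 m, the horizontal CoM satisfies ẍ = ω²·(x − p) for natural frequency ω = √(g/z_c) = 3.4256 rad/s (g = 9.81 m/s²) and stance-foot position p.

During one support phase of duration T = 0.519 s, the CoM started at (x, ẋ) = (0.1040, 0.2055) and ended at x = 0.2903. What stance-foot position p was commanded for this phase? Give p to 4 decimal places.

ωT = 3.4256·0.519 = 1.777886; cosh(ωT) = 3.043166, sinh(ωT) = 2.874171
x(T) = p + (x₀−p)·cosh(ωT) + (ẋ₀/ω)·sinh(ωT) ⇒ p·(1 − cosh) = x(T) − x₀·cosh − (ẋ₀/ω)·sinh
numerator   = 0.2903 − (0.1040)·3.043166 − (0.2055/3.4256)·2.874171 = -0.198609
denominator = 1 − 3.043166 = -2.043166
p = -0.198609 / -2.043166 = 0.0972

p = 0.0972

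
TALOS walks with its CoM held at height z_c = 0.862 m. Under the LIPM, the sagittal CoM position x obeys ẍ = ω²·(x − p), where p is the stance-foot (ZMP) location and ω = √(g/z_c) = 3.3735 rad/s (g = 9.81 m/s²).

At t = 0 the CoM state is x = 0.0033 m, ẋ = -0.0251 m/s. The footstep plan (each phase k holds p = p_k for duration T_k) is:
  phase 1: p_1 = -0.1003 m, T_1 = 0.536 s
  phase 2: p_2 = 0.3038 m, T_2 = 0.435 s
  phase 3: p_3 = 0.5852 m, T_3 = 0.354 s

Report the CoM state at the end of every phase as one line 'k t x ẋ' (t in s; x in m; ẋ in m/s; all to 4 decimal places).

1 0.5360 0.2021 0.9586
2 0.9710 0.6550 1.4849
3 1.3250 1.3708 3.0288

phase 1: p=-0.1003, T=0.536, ωT=1.808196, cosh=3.131692, sinh=2.967742; start (x,ẋ)=(0.003300, -0.025100) → end (x,ẋ)=(0.202062, 0.958604)
phase 2: p=0.3038, T=0.435, ωT=1.467472, cosh=2.284382, sinh=2.053874; start (x,ẋ)=(0.202062, 0.958604) → end (x,ẋ)=(0.655015, 1.484904)
phase 3: p=0.5852, T=0.354, ωT=1.194219, cosh=1.801960, sinh=1.499019; start (x,ẋ)=(0.655015, 1.484904) → end (x,ẋ)=(1.370823, 3.028789)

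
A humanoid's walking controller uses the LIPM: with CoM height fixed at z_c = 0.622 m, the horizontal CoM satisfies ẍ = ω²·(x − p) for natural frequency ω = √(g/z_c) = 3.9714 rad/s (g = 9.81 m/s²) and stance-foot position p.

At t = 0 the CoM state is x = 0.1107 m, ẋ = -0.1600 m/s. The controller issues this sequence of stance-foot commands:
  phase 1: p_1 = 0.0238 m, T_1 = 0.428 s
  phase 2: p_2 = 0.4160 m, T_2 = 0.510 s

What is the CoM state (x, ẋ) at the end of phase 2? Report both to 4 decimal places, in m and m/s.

phase 1: p=0.0238, T=0.428, ωT=1.699759, cosh=2.827678, sinh=2.644951; start (x,ẋ)=(0.110700, -0.160000) → end (x,ẋ)=(0.162965, 0.460383)
phase 2: p=0.4160, T=0.510, ωT=2.025414, cosh=3.855594, sinh=3.723654; start (x,ẋ)=(0.162965, 0.460383) → end (x,ẋ)=(-0.127936, -1.966859)

x = -0.1279, ẋ = -1.9669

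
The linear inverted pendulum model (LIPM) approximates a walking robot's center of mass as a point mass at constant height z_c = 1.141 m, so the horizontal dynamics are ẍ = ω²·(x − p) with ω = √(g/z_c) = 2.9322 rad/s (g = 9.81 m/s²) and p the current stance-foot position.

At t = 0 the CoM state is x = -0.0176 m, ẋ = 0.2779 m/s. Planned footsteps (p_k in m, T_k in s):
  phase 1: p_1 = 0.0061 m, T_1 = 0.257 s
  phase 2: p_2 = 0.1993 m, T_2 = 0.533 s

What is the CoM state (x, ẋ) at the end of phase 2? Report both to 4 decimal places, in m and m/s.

x = 0.0725, ẋ = -0.2188

phase 1: p=0.0061, T=0.257, ωT=0.753575, cosh=1.297632, sinh=0.826951; start (x,ẋ)=(-0.017600, 0.277900) → end (x,ẋ)=(0.053721, 0.303144)
phase 2: p=0.1993, T=0.533, ωT=1.562863, cosh=2.490999, sinh=2.281464; start (x,ẋ)=(0.053721, 0.303144) → end (x,ẋ)=(0.072530, -0.218751)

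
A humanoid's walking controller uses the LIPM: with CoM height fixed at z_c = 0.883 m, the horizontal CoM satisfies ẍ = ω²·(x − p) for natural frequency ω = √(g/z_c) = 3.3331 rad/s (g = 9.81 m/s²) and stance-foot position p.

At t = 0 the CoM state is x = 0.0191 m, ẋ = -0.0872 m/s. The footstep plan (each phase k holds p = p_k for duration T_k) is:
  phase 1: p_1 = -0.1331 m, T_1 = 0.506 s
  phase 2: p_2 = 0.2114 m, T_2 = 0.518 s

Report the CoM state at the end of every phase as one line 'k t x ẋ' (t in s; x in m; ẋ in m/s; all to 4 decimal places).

1 0.5060 0.2238 1.0794
2 1.0240 1.1286 3.2419

phase 1: p=-0.1331, T=0.506, ωT=1.686549, cosh=2.792983, sinh=2.607825; start (x,ẋ)=(0.019100, -0.087200) → end (x,ẋ)=(0.223766, 1.079396)
phase 2: p=0.2114, T=0.518, ωT=1.726546, cosh=2.899551, sinh=2.721653; start (x,ẋ)=(0.223766, 1.079396) → end (x,ẋ)=(1.128641, 3.241947)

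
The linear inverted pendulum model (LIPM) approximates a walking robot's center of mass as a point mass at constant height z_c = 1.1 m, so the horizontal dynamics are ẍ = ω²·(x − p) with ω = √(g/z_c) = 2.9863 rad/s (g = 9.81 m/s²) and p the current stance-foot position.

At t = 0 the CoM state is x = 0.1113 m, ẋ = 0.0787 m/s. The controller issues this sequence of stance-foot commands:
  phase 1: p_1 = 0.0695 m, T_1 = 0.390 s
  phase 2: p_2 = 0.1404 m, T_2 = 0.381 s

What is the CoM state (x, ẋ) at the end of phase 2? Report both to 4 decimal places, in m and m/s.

phase 1: p=0.0695, T=0.390, ωT=1.164657, cosh=1.758427, sinh=1.446397; start (x,ẋ)=(0.111300, 0.078700) → end (x,ẋ)=(0.181120, 0.318938)
phase 2: p=0.1404, T=0.381, ωT=1.137780, cosh=1.720183, sinh=1.399653; start (x,ẋ)=(0.181120, 0.318938) → end (x,ẋ)=(0.359930, 0.718833)

x = 0.3599, ẋ = 0.7188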